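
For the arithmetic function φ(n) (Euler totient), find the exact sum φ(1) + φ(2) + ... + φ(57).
Σ_{n ≤ 57} φ(n) = 1000

Compute φ(n) for each 1 ≤ n ≤ 57: φ(1) = 1, φ(2) = 1, φ(3) = 2, φ(4) = 2, φ(5) = 4, φ(6) = 2, φ(7) = 6, φ(8) = 4, φ(9) = 6, φ(10) = 4, φ(11) = 10, φ(12) = 4, φ(13) = 12, φ(14) = 6, φ(15) = 8, φ(16) = 8, φ(17) = 16, φ(18) = 6, φ(19) = 18, φ(20) = 8, φ(21) = 12, φ(22) = 10, φ(23) = 22, φ(24) = 8, φ(25) = 20, φ(26) = 12, φ(27) = 18, φ(28) = 12, φ(29) = 28, φ(30) = 8, φ(31) = 30, φ(32) = 16, φ(33) = 20, φ(34) = 16, φ(35) = 24, φ(36) = 12, φ(37) = 36, φ(38) = 18, φ(39) = 24, φ(40) = 16, φ(41) = 40, φ(42) = 12, φ(43) = 42, φ(44) = 20, φ(45) = 24, φ(46) = 22, φ(47) = 46, φ(48) = 16, φ(49) = 42, φ(50) = 20, φ(51) = 32, φ(52) = 24, φ(53) = 52, φ(54) = 18, φ(55) = 40, φ(56) = 24, φ(57) = 36. Summing all 57 values: 1000. (Average order: Σ_{n ≤ x} φ(n) ~ (3/π²) x². For x = 57, (3/π²)·57² ≈ 987.58.)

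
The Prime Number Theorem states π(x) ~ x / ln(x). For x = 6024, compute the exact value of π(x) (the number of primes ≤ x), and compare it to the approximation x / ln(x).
π(6024) = 785;  x/ln(x) ≈ 692.13;  relative error ≈ 11.83%.

Directly count primes up to 6024: π(6024) = 785. The PNT approximation gives 6024/ln(6024) ≈ 6024/8.70351 ≈ 692.13. Relative error (π(x) − x/ln(x)) / π(x) ≈ 11.83%; the approximation is known to undercount slightly (Li(x) is a better estimate).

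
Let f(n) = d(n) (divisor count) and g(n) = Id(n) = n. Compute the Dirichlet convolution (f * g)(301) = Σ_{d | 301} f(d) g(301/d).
(d * Id)(301) = 405

Divisors of 301: [1, 7, 43, 301]. For each d | 301:
  d = 1: d(1) · Id(301/1) = 1 · 301 = 301
  d = 7: d(7) · Id(301/7) = 2 · 43 = 86
  d = 43: d(43) · Id(301/43) = 2 · 7 = 14
  d = 301: d(301) · Id(301/301) = 4 · 1 = 4
Summing: (d * Id)(301) = 301 + 86 + 14 + 4 = 405.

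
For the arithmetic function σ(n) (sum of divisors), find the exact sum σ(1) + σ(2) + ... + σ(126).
Σ_{n ≤ 126} σ(n) = 13152

Compute σ(n) for each 1 ≤ n ≤ 126: σ(1) = 1, σ(2) = 3, σ(3) = 4, σ(4) = 7, σ(5) = 6, σ(6) = 12, σ(7) = 8, σ(8) = 15, σ(9) = 13, σ(10) = 18, σ(11) = 12, σ(12) = 28, σ(13) = 14, σ(14) = 24, σ(15) = 24, σ(16) = 31, σ(17) = 18, σ(18) = 39, σ(19) = 20, σ(20) = 42, σ(21) = 32, σ(22) = 36, σ(23) = 24, σ(24) = 60, σ(25) = 31, σ(26) = 42, σ(27) = 40, σ(28) = 56, σ(29) = 30, σ(30) = 72, σ(31) = 32, σ(32) = 63, σ(33) = 48, σ(34) = 54, σ(35) = 48, σ(36) = 91, σ(37) = 38, σ(38) = 60, σ(39) = 56, σ(40) = 90, σ(41) = 42, σ(42) = 96, σ(43) = 44, σ(44) = 84, σ(45) = 78, σ(46) = 72, σ(47) = 48, σ(48) = 124, σ(49) = 57, σ(50) = 93, σ(51) = 72, σ(52) = 98, σ(53) = 54, σ(54) = 120, σ(55) = 72, σ(56) = 120, σ(57) = 80, σ(58) = 90, σ(59) = 60, σ(60) = 168, σ(61) = 62, σ(62) = 96, σ(63) = 104, σ(64) = 127, σ(65) = 84, σ(66) = 144, σ(67) = 68, σ(68) = 126, σ(69) = 96, σ(70) = 144, σ(71) = 72, σ(72) = 195, σ(73) = 74, σ(74) = 114, σ(75) = 124, σ(76) = 140, σ(77) = 96, σ(78) = 168, σ(79) = 80, σ(80) = 186, σ(81) = 121, σ(82) = 126, σ(83) = 84, σ(84) = 224, σ(85) = 108, σ(86) = 132, σ(87) = 120, σ(88) = 180, σ(89) = 90, σ(90) = 234, σ(91) = 112, σ(92) = 168, σ(93) = 128, σ(94) = 144, σ(95) = 120, σ(96) = 252, σ(97) = 98, σ(98) = 171, σ(99) = 156, σ(100) = 217, σ(101) = 102, σ(102) = 216, σ(103) = 104, σ(104) = 210, σ(105) = 192, σ(106) = 162, σ(107) = 108, σ(108) = 280, σ(109) = 110, σ(110) = 216, σ(111) = 152, σ(112) = 248, σ(113) = 114, σ(114) = 240, σ(115) = 144, σ(116) = 210, σ(117) = 182, σ(118) = 180, σ(119) = 144, σ(120) = 360, σ(121) = 133, σ(122) = 186, σ(123) = 168, σ(124) = 224, σ(125) = 156, σ(126) = 312. Summing all 126 values: 13152. (Average order: Σ_{n ≤ x} σ(n) ~ (π²/12) x². For x = 126, (π²/12)·126² ≈ 13057.49.)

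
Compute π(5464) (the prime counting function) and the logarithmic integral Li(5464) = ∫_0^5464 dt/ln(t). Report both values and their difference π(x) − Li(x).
π(5464) = 721;  Li(5464) ≈ 738.47;  π(x) − Li(x) ≈ -17.47.

Direct count of primes ≤ 5464 gives π(5464) = 721. Numerical evaluation of the logarithmic integral gives Li(5464) ≈ 738.47. The difference π(x) − Li(x) ≈ -17.47 is typically negative for small/moderate x (Li(x) overestimates), though Littlewood's theorem shows this sign changes infinitely often.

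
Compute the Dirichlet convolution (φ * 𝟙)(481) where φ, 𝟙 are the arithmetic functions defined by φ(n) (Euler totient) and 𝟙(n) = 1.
(φ * 𝟙)(481) = 481

Divisors of 481: [1, 13, 37, 481]. For each d | 481:
  d = 1: φ(1) · 𝟙(481/1) = 1 · 1 = 1
  d = 13: φ(13) · 𝟙(481/13) = 12 · 1 = 12
  d = 37: φ(37) · 𝟙(481/37) = 36 · 1 = 36
  d = 481: φ(481) · 𝟙(481/481) = 432 · 1 = 432
Summing: (φ * 𝟙)(481) = 1 + 12 + 36 + 432 = 481.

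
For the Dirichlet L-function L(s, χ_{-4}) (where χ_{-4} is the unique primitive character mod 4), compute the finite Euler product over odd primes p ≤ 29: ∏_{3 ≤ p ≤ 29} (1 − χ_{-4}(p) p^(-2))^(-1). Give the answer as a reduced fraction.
∏ = 949136745811969/1035447238656000

The odd primes p ≤ 29 are [3, 5, 7, 11, 13, 17, 19, 23, 29]. For each, χ(p) = 1 if p ≡ 1 mod 4, χ(p) = −1 if p ≡ 3 mod 4. Taking (1 − χ(p)/p^2)^(-1) = p^2/(p^2 − χ(p)): (1 − (-1)/3^2)^(-1) · (1 − (1)/5^2)^(-1) · (1 − (-1)/7^2)^(-1) · (1 − (-1)/11^2)^(-1) · (1 − (1)/13^2)^(-1) · (1 − (1)/17^2)^(-1) · (1 − (-1)/19^2)^(-1) · (1 − (-1)/23^2)^(-1) · (1 − (1)/29^2)^(-1) = 949136745811969/1035447238656000.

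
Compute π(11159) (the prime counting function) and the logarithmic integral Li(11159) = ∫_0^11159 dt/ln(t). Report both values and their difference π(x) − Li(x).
π(11159) = 1351;  Li(11159) ≈ 1371.22;  π(x) − Li(x) ≈ -20.22.

Direct count of primes ≤ 11159 gives π(11159) = 1351. Numerical evaluation of the logarithmic integral gives Li(11159) ≈ 1371.22. The difference π(x) − Li(x) ≈ -20.22 is typically negative for small/moderate x (Li(x) overestimates), though Littlewood's theorem shows this sign changes infinitely often.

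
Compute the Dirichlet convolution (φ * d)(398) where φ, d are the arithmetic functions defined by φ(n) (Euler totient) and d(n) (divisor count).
(φ * d)(398) = 600

Divisors of 398: [1, 2, 199, 398]. For each d | 398:
  d = 1: φ(1) · d(398/1) = 1 · 4 = 4
  d = 2: φ(2) · d(398/2) = 1 · 2 = 2
  d = 199: φ(199) · d(398/199) = 198 · 2 = 396
  d = 398: φ(398) · d(398/398) = 198 · 1 = 198
Summing: (φ * d)(398) = 4 + 2 + 396 + 198 = 600.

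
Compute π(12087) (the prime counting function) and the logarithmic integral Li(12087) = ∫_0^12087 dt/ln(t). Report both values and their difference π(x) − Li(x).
π(12087) = 1446;  Li(12087) ≈ 1470.36;  π(x) − Li(x) ≈ -24.36.

Direct count of primes ≤ 12087 gives π(12087) = 1446. Numerical evaluation of the logarithmic integral gives Li(12087) ≈ 1470.36. The difference π(x) − Li(x) ≈ -24.36 is typically negative for small/moderate x (Li(x) overestimates), though Littlewood's theorem shows this sign changes infinitely often.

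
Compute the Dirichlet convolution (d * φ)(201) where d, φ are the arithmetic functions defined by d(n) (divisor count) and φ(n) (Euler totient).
(d * φ)(201) = 272

Divisors of 201: [1, 3, 67, 201]. For each d | 201:
  d = 1: d(1) · φ(201/1) = 1 · 132 = 132
  d = 3: d(3) · φ(201/3) = 2 · 66 = 132
  d = 67: d(67) · φ(201/67) = 2 · 2 = 4
  d = 201: d(201) · φ(201/201) = 4 · 1 = 4
Summing: (d * φ)(201) = 132 + 132 + 4 + 4 = 272.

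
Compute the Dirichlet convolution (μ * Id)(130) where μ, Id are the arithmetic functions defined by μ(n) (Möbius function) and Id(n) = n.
(μ * Id)(130) = 48

Divisors of 130: [1, 2, 5, 10, 13, 26, 65, 130]. For each d | 130:
  d = 1: μ(1) · Id(130/1) = 1 · 130 = 130
  d = 2: μ(2) · Id(130/2) = -1 · 65 = -65
  d = 5: μ(5) · Id(130/5) = -1 · 26 = -26
  d = 10: μ(10) · Id(130/10) = 1 · 13 = 13
  d = 13: μ(13) · Id(130/13) = -1 · 10 = -10
  d = 26: μ(26) · Id(130/26) = 1 · 5 = 5
  d = 65: μ(65) · Id(130/65) = 1 · 2 = 2
  d = 130: μ(130) · Id(130/130) = -1 · 1 = -1
Summing: (μ * Id)(130) = 130 + -65 + -26 + 13 + -10 + 5 + 2 + -1 = 48.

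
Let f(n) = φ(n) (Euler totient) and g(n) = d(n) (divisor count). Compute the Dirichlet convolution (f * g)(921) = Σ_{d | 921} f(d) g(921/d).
(φ * d)(921) = 1232

Divisors of 921: [1, 3, 307, 921]. For each d | 921:
  d = 1: φ(1) · d(921/1) = 1 · 4 = 4
  d = 3: φ(3) · d(921/3) = 2 · 2 = 4
  d = 307: φ(307) · d(921/307) = 306 · 2 = 612
  d = 921: φ(921) · d(921/921) = 612 · 1 = 612
Summing: (φ * d)(921) = 4 + 4 + 612 + 612 = 1232.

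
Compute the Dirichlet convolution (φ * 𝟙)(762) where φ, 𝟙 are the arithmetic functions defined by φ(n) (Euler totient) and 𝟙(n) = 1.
(φ * 𝟙)(762) = 762

Divisors of 762: [1, 2, 3, 6, 127, 254, 381, 762]. For each d | 762:
  d = 1: φ(1) · 𝟙(762/1) = 1 · 1 = 1
  d = 2: φ(2) · 𝟙(762/2) = 1 · 1 = 1
  d = 3: φ(3) · 𝟙(762/3) = 2 · 1 = 2
  d = 6: φ(6) · 𝟙(762/6) = 2 · 1 = 2
  d = 127: φ(127) · 𝟙(762/127) = 126 · 1 = 126
  d = 254: φ(254) · 𝟙(762/254) = 126 · 1 = 126
  d = 381: φ(381) · 𝟙(762/381) = 252 · 1 = 252
  d = 762: φ(762) · 𝟙(762/762) = 252 · 1 = 252
Summing: (φ * 𝟙)(762) = 1 + 1 + 2 + 2 + 126 + 126 + 252 + 252 = 762.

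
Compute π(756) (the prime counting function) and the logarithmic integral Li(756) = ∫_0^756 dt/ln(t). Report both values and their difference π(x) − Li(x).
π(756) = 133;  Li(756) ≈ 141.59;  π(x) − Li(x) ≈ -8.59.

Direct count of primes ≤ 756 gives π(756) = 133. Numerical evaluation of the logarithmic integral gives Li(756) ≈ 141.59. The difference π(x) − Li(x) ≈ -8.59 is typically negative for small/moderate x (Li(x) overestimates), though Littlewood's theorem shows this sign changes infinitely often.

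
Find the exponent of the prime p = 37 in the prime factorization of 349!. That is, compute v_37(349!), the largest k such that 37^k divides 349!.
v_37(349!) = 9

Legendre's formula: v_p(n!) = Σ_{k ≥ 1} ⌊n / p^k⌋. For p = 37, n = 349, the terms are:
  ⌊349/37^1⌋ = ⌊349/37⌋ = 9
(the next term ⌊349/37^2⌋ = 0, terminating the sum). Summing: v_37(349!) = 9 = 9.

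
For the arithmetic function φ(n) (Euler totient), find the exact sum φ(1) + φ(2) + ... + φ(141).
Σ_{n ≤ 141} φ(n) = 6092

Compute φ(n) for each 1 ≤ n ≤ 141: φ(1) = 1, φ(2) = 1, φ(3) = 2, φ(4) = 2, φ(5) = 4, φ(6) = 2, φ(7) = 6, φ(8) = 4, φ(9) = 6, φ(10) = 4, φ(11) = 10, φ(12) = 4, φ(13) = 12, φ(14) = 6, φ(15) = 8, φ(16) = 8, φ(17) = 16, φ(18) = 6, φ(19) = 18, φ(20) = 8, φ(21) = 12, φ(22) = 10, φ(23) = 22, φ(24) = 8, φ(25) = 20, φ(26) = 12, φ(27) = 18, φ(28) = 12, φ(29) = 28, φ(30) = 8, φ(31) = 30, φ(32) = 16, φ(33) = 20, φ(34) = 16, φ(35) = 24, φ(36) = 12, φ(37) = 36, φ(38) = 18, φ(39) = 24, φ(40) = 16, φ(41) = 40, φ(42) = 12, φ(43) = 42, φ(44) = 20, φ(45) = 24, φ(46) = 22, φ(47) = 46, φ(48) = 16, φ(49) = 42, φ(50) = 20, φ(51) = 32, φ(52) = 24, φ(53) = 52, φ(54) = 18, φ(55) = 40, φ(56) = 24, φ(57) = 36, φ(58) = 28, φ(59) = 58, φ(60) = 16, φ(61) = 60, φ(62) = 30, φ(63) = 36, φ(64) = 32, φ(65) = 48, φ(66) = 20, φ(67) = 66, φ(68) = 32, φ(69) = 44, φ(70) = 24, φ(71) = 70, φ(72) = 24, φ(73) = 72, φ(74) = 36, φ(75) = 40, φ(76) = 36, φ(77) = 60, φ(78) = 24, φ(79) = 78, φ(80) = 32, φ(81) = 54, φ(82) = 40, φ(83) = 82, φ(84) = 24, φ(85) = 64, φ(86) = 42, φ(87) = 56, φ(88) = 40, φ(89) = 88, φ(90) = 24, φ(91) = 72, φ(92) = 44, φ(93) = 60, φ(94) = 46, φ(95) = 72, φ(96) = 32, φ(97) = 96, φ(98) = 42, φ(99) = 60, φ(100) = 40, φ(101) = 100, φ(102) = 32, φ(103) = 102, φ(104) = 48, φ(105) = 48, φ(106) = 52, φ(107) = 106, φ(108) = 36, φ(109) = 108, φ(110) = 40, φ(111) = 72, φ(112) = 48, φ(113) = 112, φ(114) = 36, φ(115) = 88, φ(116) = 56, φ(117) = 72, φ(118) = 58, φ(119) = 96, φ(120) = 32, φ(121) = 110, φ(122) = 60, φ(123) = 80, φ(124) = 60, φ(125) = 100, φ(126) = 36, φ(127) = 126, φ(128) = 64, φ(129) = 84, φ(130) = 48, φ(131) = 130, φ(132) = 40, φ(133) = 108, φ(134) = 66, φ(135) = 72, φ(136) = 64, φ(137) = 136, φ(138) = 44, φ(139) = 138, φ(140) = 48, φ(141) = 92. Summing all 141 values: 6092. (Average order: Σ_{n ≤ x} φ(n) ~ (3/π²) x². For x = 141, (3/π²)·141² ≈ 6043.10.)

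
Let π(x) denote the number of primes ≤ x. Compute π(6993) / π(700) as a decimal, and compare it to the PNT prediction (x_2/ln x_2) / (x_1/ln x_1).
π(6993)/π(700) = 899/125 ≈ 7.1920;  PNT prediction ≈ 7.3927.

π(700) = 125 and π(6993) = 899, so π(6993)/π(700) ≈ 7.1920. The PNT-predicted ratio is (6993/ln(6993)) / (700/ln(700)) ≈ 7.3927. The two agree to within a few percent, as expected.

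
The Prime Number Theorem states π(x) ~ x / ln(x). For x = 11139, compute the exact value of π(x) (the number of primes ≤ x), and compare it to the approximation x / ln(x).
π(11139) = 1349;  x/ln(x) ≈ 1195.40;  relative error ≈ 11.39%.

Directly count primes up to 11139: π(11139) = 1349. The PNT approximation gives 11139/ln(11139) ≈ 11139/9.31821 ≈ 1195.40. Relative error (π(x) − x/ln(x)) / π(x) ≈ 11.39%; the approximation is known to undercount slightly (Li(x) is a better estimate).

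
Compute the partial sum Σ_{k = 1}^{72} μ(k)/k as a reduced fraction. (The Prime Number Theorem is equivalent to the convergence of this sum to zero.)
Σ μ(k)/k = -200643437220052588790575/15941166575048541741926154

Values of μ(k) for 1 ≤ k ≤ 72: μ(1) = 1, μ(2) = -1, μ(3) = -1, μ(5) = -1, μ(6) = 1, μ(7) = -1, μ(10) = 1, μ(11) = -1, μ(13) = -1, μ(14) = 1, μ(15) = 1, μ(17) = -1, μ(19) = -1, μ(21) = 1, μ(22) = 1, μ(23) = -1, μ(26) = 1, μ(29) = -1, μ(30) = -1, μ(31) = -1, μ(33) = 1, μ(34) = 1, μ(35) = 1, μ(37) = -1, μ(38) = 1, μ(39) = 1, μ(41) = -1, μ(42) = -1, μ(43) = -1, μ(46) = 1, μ(47) = -1, μ(51) = 1, μ(53) = -1, μ(55) = 1, μ(57) = 1, μ(58) = 1, μ(59) = -1, μ(61) = -1, μ(62) = 1, μ(65) = 1, μ(66) = -1, μ(67) = -1, μ(69) = 1, μ(70) = -1, μ(71) = -1, with μ = 0 on non-squarefree integers. Summing μ(k)/k for k where μ(k) ≠ 0 gives -200643437220052588790575/15941166575048541741926154 ≈ -0.0126. (PNT ⟺ this sum → 0 as n → ∞.)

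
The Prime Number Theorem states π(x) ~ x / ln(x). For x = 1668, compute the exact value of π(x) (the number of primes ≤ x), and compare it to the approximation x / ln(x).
π(1668) = 262;  x/ln(x) ≈ 224.82;  relative error ≈ 14.19%.

Directly count primes up to 1668: π(1668) = 262. The PNT approximation gives 1668/ln(1668) ≈ 1668/7.41938 ≈ 224.82. Relative error (π(x) − x/ln(x)) / π(x) ≈ 14.19%; the approximation is known to undercount slightly (Li(x) is a better estimate).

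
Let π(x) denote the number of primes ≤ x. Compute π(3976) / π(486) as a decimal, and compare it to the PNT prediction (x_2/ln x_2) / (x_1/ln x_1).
π(3976)/π(486) = 549/92 ≈ 5.9674;  PNT prediction ≈ 6.1064.

π(486) = 92 and π(3976) = 549, so π(3976)/π(486) ≈ 5.9674. The PNT-predicted ratio is (3976/ln(3976)) / (486/ln(486)) ≈ 6.1064. The two agree to within a few percent, as expected.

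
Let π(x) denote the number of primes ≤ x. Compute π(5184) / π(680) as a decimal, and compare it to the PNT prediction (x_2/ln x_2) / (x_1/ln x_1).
π(5184)/π(680) = 690/123 ≈ 5.6098;  PNT prediction ≈ 5.8131.

π(680) = 123 and π(5184) = 690, so π(5184)/π(680) ≈ 5.6098. The PNT-predicted ratio is (5184/ln(5184)) / (680/ln(680)) ≈ 5.8131. The two agree to within a few percent, as expected.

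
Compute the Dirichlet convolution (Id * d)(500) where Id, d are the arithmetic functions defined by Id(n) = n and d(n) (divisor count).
(Id * d)(500) = 2134

Divisors of 500: [1, 2, 4, 5, 10, 20, 25, 50, 100, 125, 250, 500]. For each d | 500:
  d = 1: Id(1) · d(500/1) = 1 · 12 = 12
  d = 2: Id(2) · d(500/2) = 2 · 8 = 16
  d = 4: Id(4) · d(500/4) = 4 · 4 = 16
  d = 5: Id(5) · d(500/5) = 5 · 9 = 45
  d = 10: Id(10) · d(500/10) = 10 · 6 = 60
  d = 20: Id(20) · d(500/20) = 20 · 3 = 60
  d = 25: Id(25) · d(500/25) = 25 · 6 = 150
  d = 50: Id(50) · d(500/50) = 50 · 4 = 200
  d = 100: Id(100) · d(500/100) = 100 · 2 = 200
  d = 125: Id(125) · d(500/125) = 125 · 3 = 375
  d = 250: Id(250) · d(500/250) = 250 · 2 = 500
  d = 500: Id(500) · d(500/500) = 500 · 1 = 500
Summing: (Id * d)(500) = 12 + 16 + 16 + 45 + 60 + 60 + 150 + 200 + 200 + 375 + 500 + 500 = 2134.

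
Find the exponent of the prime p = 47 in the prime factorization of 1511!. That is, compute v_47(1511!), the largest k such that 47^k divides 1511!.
v_47(1511!) = 32

Legendre's formula: v_p(n!) = Σ_{k ≥ 1} ⌊n / p^k⌋. For p = 47, n = 1511, the terms are:
  ⌊1511/47^1⌋ = ⌊1511/47⌋ = 32
(the next term ⌊1511/47^2⌋ = 0, terminating the sum). Summing: v_47(1511!) = 32 = 32.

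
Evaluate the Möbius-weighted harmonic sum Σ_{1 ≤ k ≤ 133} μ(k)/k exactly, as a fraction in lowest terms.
Σ μ(k)/k = -328286069145432606104772534998723752556837640821/525896479052627740771371797072411912900610967452630

Values of μ(k) for 1 ≤ k ≤ 133: μ(1) = 1, μ(2) = -1, μ(3) = -1, μ(5) = -1, μ(6) = 1, μ(7) = -1, μ(10) = 1, μ(11) = -1, μ(13) = -1, μ(14) = 1, μ(15) = 1, μ(17) = -1, μ(19) = -1, μ(21) = 1, μ(22) = 1, μ(23) = -1, μ(26) = 1, μ(29) = -1, μ(30) = -1, μ(31) = -1, μ(33) = 1, μ(34) = 1, μ(35) = 1, μ(37) = -1, μ(38) = 1, μ(39) = 1, μ(41) = -1, μ(42) = -1, μ(43) = -1, μ(46) = 1, μ(47) = -1, μ(51) = 1, μ(53) = -1, μ(55) = 1, μ(57) = 1, μ(58) = 1, μ(59) = -1, μ(61) = -1, μ(62) = 1, μ(65) = 1, μ(66) = -1, μ(67) = -1, μ(69) = 1, μ(70) = -1, μ(71) = -1, μ(73) = -1, μ(74) = 1, μ(77) = 1, μ(78) = -1, μ(79) = -1, μ(82) = 1, μ(83) = -1, μ(85) = 1, μ(86) = 1, μ(87) = 1, μ(89) = -1, μ(91) = 1, μ(93) = 1, μ(94) = 1, μ(95) = 1, μ(97) = -1, μ(101) = -1, μ(102) = -1, μ(103) = -1, μ(105) = -1, μ(106) = 1, μ(107) = -1, μ(109) = -1, μ(110) = -1, μ(111) = 1, μ(113) = -1, μ(114) = -1, μ(115) = 1, μ(118) = 1, μ(119) = 1, μ(122) = 1, μ(123) = 1, μ(127) = -1, μ(129) = 1, μ(130) = -1, μ(131) = -1, μ(133) = 1, with μ = 0 on non-squarefree integers. Summing μ(k)/k for k where μ(k) ≠ 0 gives -328286069145432606104772534998723752556837640821/525896479052627740771371797072411912900610967452630 ≈ -0.0006. (PNT ⟺ this sum → 0 as n → ∞.)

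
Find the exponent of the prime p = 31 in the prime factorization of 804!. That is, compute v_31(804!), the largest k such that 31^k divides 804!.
v_31(804!) = 25

Legendre's formula: v_p(n!) = Σ_{k ≥ 1} ⌊n / p^k⌋. For p = 31, n = 804, the terms are:
  ⌊804/31^1⌋ = ⌊804/31⌋ = 25
(the next term ⌊804/31^2⌋ = 0, terminating the sum). Summing: v_31(804!) = 25 = 25.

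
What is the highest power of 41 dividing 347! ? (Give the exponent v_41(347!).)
v_41(347!) = 8

Legendre's formula: v_p(n!) = Σ_{k ≥ 1} ⌊n / p^k⌋. For p = 41, n = 347, the terms are:
  ⌊347/41^1⌋ = ⌊347/41⌋ = 8
(the next term ⌊347/41^2⌋ = 0, terminating the sum). Summing: v_41(347!) = 8 = 8.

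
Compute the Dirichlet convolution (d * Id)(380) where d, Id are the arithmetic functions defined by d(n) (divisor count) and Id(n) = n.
(d * Id)(380) = 1617

Divisors of 380: [1, 2, 4, 5, 10, 19, 20, 38, 76, 95, 190, 380]. For each d | 380:
  d = 1: d(1) · Id(380/1) = 1 · 380 = 380
  d = 2: d(2) · Id(380/2) = 2 · 190 = 380
  d = 4: d(4) · Id(380/4) = 3 · 95 = 285
  d = 5: d(5) · Id(380/5) = 2 · 76 = 152
  d = 10: d(10) · Id(380/10) = 4 · 38 = 152
  d = 19: d(19) · Id(380/19) = 2 · 20 = 40
  d = 20: d(20) · Id(380/20) = 6 · 19 = 114
  d = 38: d(38) · Id(380/38) = 4 · 10 = 40
  d = 76: d(76) · Id(380/76) = 6 · 5 = 30
  d = 95: d(95) · Id(380/95) = 4 · 4 = 16
  d = 190: d(190) · Id(380/190) = 8 · 2 = 16
  d = 380: d(380) · Id(380/380) = 12 · 1 = 12
Summing: (d * Id)(380) = 380 + 380 + 285 + 152 + 152 + 40 + 114 + 40 + 30 + 16 + 16 + 12 = 1617.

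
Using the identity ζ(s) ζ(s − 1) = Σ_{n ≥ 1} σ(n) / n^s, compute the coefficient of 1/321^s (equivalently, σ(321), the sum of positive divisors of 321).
σ(321) = 432

In the product (Σ m^0/m^s)(Σ k / k^s) = Σ (Σ_{d | n} d) / n^s, the coefficient of 1/n^s is σ(n) = Σ_{d | n} d. For n = 321, divisors are [1, 3, 107, 321]; summing: σ(321) = 432.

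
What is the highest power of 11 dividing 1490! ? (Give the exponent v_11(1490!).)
v_11(1490!) = 148

Legendre's formula: v_p(n!) = Σ_{k ≥ 1} ⌊n / p^k⌋. For p = 11, n = 1490, the terms are:
  ⌊1490/11^1⌋ = ⌊1490/11⌋ = 135
  ⌊1490/11^2⌋ = ⌊1490/121⌋ = 12
  ⌊1490/11^3⌋ = ⌊1490/1331⌋ = 1
(the next term ⌊1490/11^4⌋ = 0, terminating the sum). Summing: v_11(1490!) = 135 + 12 + 1 = 148.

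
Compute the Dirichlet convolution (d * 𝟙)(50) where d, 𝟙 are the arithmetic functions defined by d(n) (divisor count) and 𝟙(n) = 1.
(d * 𝟙)(50) = 18

Divisors of 50: [1, 2, 5, 10, 25, 50]. For each d | 50:
  d = 1: d(1) · 𝟙(50/1) = 1 · 1 = 1
  d = 2: d(2) · 𝟙(50/2) = 2 · 1 = 2
  d = 5: d(5) · 𝟙(50/5) = 2 · 1 = 2
  d = 10: d(10) · 𝟙(50/10) = 4 · 1 = 4
  d = 25: d(25) · 𝟙(50/25) = 3 · 1 = 3
  d = 50: d(50) · 𝟙(50/50) = 6 · 1 = 6
Summing: (d * 𝟙)(50) = 1 + 2 + 2 + 4 + 3 + 6 = 18.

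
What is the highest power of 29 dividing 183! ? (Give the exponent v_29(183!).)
v_29(183!) = 6

Legendre's formula: v_p(n!) = Σ_{k ≥ 1} ⌊n / p^k⌋. For p = 29, n = 183, the terms are:
  ⌊183/29^1⌋ = ⌊183/29⌋ = 6
(the next term ⌊183/29^2⌋ = 0, terminating the sum). Summing: v_29(183!) = 6 = 6.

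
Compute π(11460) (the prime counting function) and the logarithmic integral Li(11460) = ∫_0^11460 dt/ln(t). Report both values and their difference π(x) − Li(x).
π(11460) = 1381;  Li(11460) ≈ 1403.47;  π(x) − Li(x) ≈ -22.47.

Direct count of primes ≤ 11460 gives π(11460) = 1381. Numerical evaluation of the logarithmic integral gives Li(11460) ≈ 1403.47. The difference π(x) − Li(x) ≈ -22.47 is typically negative for small/moderate x (Li(x) overestimates), though Littlewood's theorem shows this sign changes infinitely often.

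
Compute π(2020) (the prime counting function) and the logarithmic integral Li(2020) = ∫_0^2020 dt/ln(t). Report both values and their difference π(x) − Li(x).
π(2020) = 306;  Li(2020) ≈ 317.44;  π(x) − Li(x) ≈ -11.44.

Direct count of primes ≤ 2020 gives π(2020) = 306. Numerical evaluation of the logarithmic integral gives Li(2020) ≈ 317.44. The difference π(x) − Li(x) ≈ -11.44 is typically negative for small/moderate x (Li(x) overestimates), though Littlewood's theorem shows this sign changes infinitely often.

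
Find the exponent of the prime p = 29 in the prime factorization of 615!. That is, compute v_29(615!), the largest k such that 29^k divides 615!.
v_29(615!) = 21

Legendre's formula: v_p(n!) = Σ_{k ≥ 1} ⌊n / p^k⌋. For p = 29, n = 615, the terms are:
  ⌊615/29^1⌋ = ⌊615/29⌋ = 21
(the next term ⌊615/29^2⌋ = 0, terminating the sum). Summing: v_29(615!) = 21 = 21.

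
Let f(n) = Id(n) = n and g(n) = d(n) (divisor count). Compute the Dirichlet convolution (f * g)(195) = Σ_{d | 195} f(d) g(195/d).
(Id * d)(195) = 525

Divisors of 195: [1, 3, 5, 13, 15, 39, 65, 195]. For each d | 195:
  d = 1: Id(1) · d(195/1) = 1 · 8 = 8
  d = 3: Id(3) · d(195/3) = 3 · 4 = 12
  d = 5: Id(5) · d(195/5) = 5 · 4 = 20
  d = 13: Id(13) · d(195/13) = 13 · 4 = 52
  d = 15: Id(15) · d(195/15) = 15 · 2 = 30
  d = 39: Id(39) · d(195/39) = 39 · 2 = 78
  d = 65: Id(65) · d(195/65) = 65 · 2 = 130
  d = 195: Id(195) · d(195/195) = 195 · 1 = 195
Summing: (Id * d)(195) = 8 + 12 + 20 + 52 + 30 + 78 + 130 + 195 = 525.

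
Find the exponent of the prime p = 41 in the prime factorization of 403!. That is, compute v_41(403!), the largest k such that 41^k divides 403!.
v_41(403!) = 9

Legendre's formula: v_p(n!) = Σ_{k ≥ 1} ⌊n / p^k⌋. For p = 41, n = 403, the terms are:
  ⌊403/41^1⌋ = ⌊403/41⌋ = 9
(the next term ⌊403/41^2⌋ = 0, terminating the sum). Summing: v_41(403!) = 9 = 9.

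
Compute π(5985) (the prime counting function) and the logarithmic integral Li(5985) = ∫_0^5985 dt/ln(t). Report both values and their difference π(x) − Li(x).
π(5985) = 782;  Li(5985) ≈ 798.69;  π(x) − Li(x) ≈ -16.69.

Direct count of primes ≤ 5985 gives π(5985) = 782. Numerical evaluation of the logarithmic integral gives Li(5985) ≈ 798.69. The difference π(x) − Li(x) ≈ -16.69 is typically negative for small/moderate x (Li(x) overestimates), though Littlewood's theorem shows this sign changes infinitely often.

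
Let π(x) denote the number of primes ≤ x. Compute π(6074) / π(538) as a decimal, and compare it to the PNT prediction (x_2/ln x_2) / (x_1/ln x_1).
π(6074)/π(538) = 792/99 ≈ 8.0000;  PNT prediction ≈ 8.1487.

π(538) = 99 and π(6074) = 792, so π(6074)/π(538) ≈ 8.0000. The PNT-predicted ratio is (6074/ln(6074)) / (538/ln(538)) ≈ 8.1487. The two agree to within a few percent, as expected.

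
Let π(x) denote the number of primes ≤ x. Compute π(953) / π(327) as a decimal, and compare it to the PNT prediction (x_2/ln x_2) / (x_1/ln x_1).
π(953)/π(327) = 162/66 ≈ 2.4545;  PNT prediction ≈ 2.4599.

π(327) = 66 and π(953) = 162, so π(953)/π(327) ≈ 2.4545. The PNT-predicted ratio is (953/ln(953)) / (327/ln(327)) ≈ 2.4599. The two agree to within a few percent, as expected.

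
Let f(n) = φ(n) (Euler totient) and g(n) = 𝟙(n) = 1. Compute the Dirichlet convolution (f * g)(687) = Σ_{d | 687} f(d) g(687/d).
(φ * 𝟙)(687) = 687

Divisors of 687: [1, 3, 229, 687]. For each d | 687:
  d = 1: φ(1) · 𝟙(687/1) = 1 · 1 = 1
  d = 3: φ(3) · 𝟙(687/3) = 2 · 1 = 2
  d = 229: φ(229) · 𝟙(687/229) = 228 · 1 = 228
  d = 687: φ(687) · 𝟙(687/687) = 456 · 1 = 456
Summing: (φ * 𝟙)(687) = 1 + 2 + 228 + 456 = 687.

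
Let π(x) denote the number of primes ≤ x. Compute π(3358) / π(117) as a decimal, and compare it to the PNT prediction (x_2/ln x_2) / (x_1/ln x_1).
π(3358)/π(117) = 472/30 ≈ 15.7333;  PNT prediction ≈ 16.8342.

π(117) = 30 and π(3358) = 472, so π(3358)/π(117) ≈ 15.7333. The PNT-predicted ratio is (3358/ln(3358)) / (117/ln(117)) ≈ 16.8342. The two agree to within a few percent, as expected.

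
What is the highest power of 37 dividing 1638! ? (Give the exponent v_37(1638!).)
v_37(1638!) = 45

Legendre's formula: v_p(n!) = Σ_{k ≥ 1} ⌊n / p^k⌋. For p = 37, n = 1638, the terms are:
  ⌊1638/37^1⌋ = ⌊1638/37⌋ = 44
  ⌊1638/37^2⌋ = ⌊1638/1369⌋ = 1
(the next term ⌊1638/37^3⌋ = 0, terminating the sum). Summing: v_37(1638!) = 44 + 1 = 45.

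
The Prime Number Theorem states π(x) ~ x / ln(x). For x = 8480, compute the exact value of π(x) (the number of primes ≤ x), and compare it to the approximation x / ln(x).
π(8480) = 1059;  x/ln(x) ≈ 937.49;  relative error ≈ 11.47%.

Directly count primes up to 8480: π(8480) = 1059. The PNT approximation gives 8480/ln(8480) ≈ 8480/9.04547 ≈ 937.49. Relative error (π(x) − x/ln(x)) / π(x) ≈ 11.47%; the approximation is known to undercount slightly (Li(x) is a better estimate).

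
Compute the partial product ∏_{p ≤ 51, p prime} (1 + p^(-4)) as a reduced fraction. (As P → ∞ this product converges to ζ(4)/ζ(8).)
∏ = 47811026860845170938198805915402199301066734558460286583378224128/44354583229145063659978971326989541656878007876738536067589135625

The primes p ≤ 51 are [2, 3, 5, 7, 11, 13, 17, 19, 23, 29, 31, 37, 41, 43, 47]. For each, (1 + 1/p^4) = (p^4 + 1)/p^4. Multiplying these fractions over p ∈ [2, 3, 5, 7, 11, 13, 17, 19, 23, 29, 31, 37, 41, 43, 47] gives 47811026860845170938198805915402199301066734558460286583378224128/44354583229145063659978971326989541656878007876738536067589135625. (In the limit P → ∞ this tends to ζ(4)/ζ(8).)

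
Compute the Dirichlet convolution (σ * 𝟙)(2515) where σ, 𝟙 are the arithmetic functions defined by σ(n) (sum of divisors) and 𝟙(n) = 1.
(σ * 𝟙)(2515) = 3535

Divisors of 2515: [1, 5, 503, 2515]. For each d | 2515:
  d = 1: σ(1) · 𝟙(2515/1) = 1 · 1 = 1
  d = 5: σ(5) · 𝟙(2515/5) = 6 · 1 = 6
  d = 503: σ(503) · 𝟙(2515/503) = 504 · 1 = 504
  d = 2515: σ(2515) · 𝟙(2515/2515) = 3024 · 1 = 3024
Summing: (σ * 𝟙)(2515) = 1 + 6 + 504 + 3024 = 3535.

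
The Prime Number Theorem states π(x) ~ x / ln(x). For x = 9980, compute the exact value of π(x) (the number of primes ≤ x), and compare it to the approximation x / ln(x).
π(9980) = 1229;  x/ln(x) ≈ 1083.80;  relative error ≈ 11.81%.

Directly count primes up to 9980: π(9980) = 1229. The PNT approximation gives 9980/ln(9980) ≈ 9980/9.20834 ≈ 1083.80. Relative error (π(x) − x/ln(x)) / π(x) ≈ 11.81%; the approximation is known to undercount slightly (Li(x) is a better estimate).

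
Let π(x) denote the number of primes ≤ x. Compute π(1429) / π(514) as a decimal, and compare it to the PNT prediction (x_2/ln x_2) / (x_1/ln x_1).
π(1429)/π(514) = 226/97 ≈ 2.3299;  PNT prediction ≈ 2.3889.

π(514) = 97 and π(1429) = 226, so π(1429)/π(514) ≈ 2.3299. The PNT-predicted ratio is (1429/ln(1429)) / (514/ln(514)) ≈ 2.3889. The two agree to within a few percent, as expected.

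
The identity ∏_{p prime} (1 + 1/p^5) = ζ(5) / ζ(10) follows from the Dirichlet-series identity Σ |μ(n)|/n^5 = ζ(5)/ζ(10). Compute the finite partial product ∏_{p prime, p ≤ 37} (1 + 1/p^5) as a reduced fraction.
∏ = 233011615725255938572288274478934396372114341888/224936953086109917286174853620680141509079739945

The primes p ≤ 37 are [2, 3, 5, 7, 11, 13, 17, 19, 23, 29, 31, 37]. For each, (1 + 1/p^5) = (p^5 + 1)/p^5. Multiplying these fractions over p ∈ [2, 3, 5, 7, 11, 13, 17, 19, 23, 29, 31, 37] gives 233011615725255938572288274478934396372114341888/224936953086109917286174853620680141509079739945. (In the limit P → ∞ this tends to ζ(5)/ζ(10).)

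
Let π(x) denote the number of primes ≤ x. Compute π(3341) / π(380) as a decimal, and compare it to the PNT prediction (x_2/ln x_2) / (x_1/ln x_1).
π(3341)/π(380) = 470/75 ≈ 6.2667;  PNT prediction ≈ 6.4366.

π(380) = 75 and π(3341) = 470, so π(3341)/π(380) ≈ 6.2667. The PNT-predicted ratio is (3341/ln(3341)) / (380/ln(380)) ≈ 6.4366. The two agree to within a few percent, as expected.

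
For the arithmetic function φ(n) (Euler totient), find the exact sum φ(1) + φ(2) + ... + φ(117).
Σ_{n ≤ 117} φ(n) = 4200

Compute φ(n) for each 1 ≤ n ≤ 117: φ(1) = 1, φ(2) = 1, φ(3) = 2, φ(4) = 2, φ(5) = 4, φ(6) = 2, φ(7) = 6, φ(8) = 4, φ(9) = 6, φ(10) = 4, φ(11) = 10, φ(12) = 4, φ(13) = 12, φ(14) = 6, φ(15) = 8, φ(16) = 8, φ(17) = 16, φ(18) = 6, φ(19) = 18, φ(20) = 8, φ(21) = 12, φ(22) = 10, φ(23) = 22, φ(24) = 8, φ(25) = 20, φ(26) = 12, φ(27) = 18, φ(28) = 12, φ(29) = 28, φ(30) = 8, φ(31) = 30, φ(32) = 16, φ(33) = 20, φ(34) = 16, φ(35) = 24, φ(36) = 12, φ(37) = 36, φ(38) = 18, φ(39) = 24, φ(40) = 16, φ(41) = 40, φ(42) = 12, φ(43) = 42, φ(44) = 20, φ(45) = 24, φ(46) = 22, φ(47) = 46, φ(48) = 16, φ(49) = 42, φ(50) = 20, φ(51) = 32, φ(52) = 24, φ(53) = 52, φ(54) = 18, φ(55) = 40, φ(56) = 24, φ(57) = 36, φ(58) = 28, φ(59) = 58, φ(60) = 16, φ(61) = 60, φ(62) = 30, φ(63) = 36, φ(64) = 32, φ(65) = 48, φ(66) = 20, φ(67) = 66, φ(68) = 32, φ(69) = 44, φ(70) = 24, φ(71) = 70, φ(72) = 24, φ(73) = 72, φ(74) = 36, φ(75) = 40, φ(76) = 36, φ(77) = 60, φ(78) = 24, φ(79) = 78, φ(80) = 32, φ(81) = 54, φ(82) = 40, φ(83) = 82, φ(84) = 24, φ(85) = 64, φ(86) = 42, φ(87) = 56, φ(88) = 40, φ(89) = 88, φ(90) = 24, φ(91) = 72, φ(92) = 44, φ(93) = 60, φ(94) = 46, φ(95) = 72, φ(96) = 32, φ(97) = 96, φ(98) = 42, φ(99) = 60, φ(100) = 40, φ(101) = 100, φ(102) = 32, φ(103) = 102, φ(104) = 48, φ(105) = 48, φ(106) = 52, φ(107) = 106, φ(108) = 36, φ(109) = 108, φ(110) = 40, φ(111) = 72, φ(112) = 48, φ(113) = 112, φ(114) = 36, φ(115) = 88, φ(116) = 56, φ(117) = 72. Summing all 117 values: 4200. (Average order: Σ_{n ≤ x} φ(n) ~ (3/π²) x². For x = 117, (3/π²)·117² ≈ 4160.96.)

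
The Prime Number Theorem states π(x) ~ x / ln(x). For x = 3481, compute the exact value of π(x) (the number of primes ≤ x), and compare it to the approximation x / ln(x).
π(3481) = 487;  x/ln(x) ≈ 426.85;  relative error ≈ 12.35%.

Directly count primes up to 3481: π(3481) = 487. The PNT approximation gives 3481/ln(3481) ≈ 3481/8.15507 ≈ 426.85. Relative error (π(x) − x/ln(x)) / π(x) ≈ 12.35%; the approximation is known to undercount slightly (Li(x) is a better estimate).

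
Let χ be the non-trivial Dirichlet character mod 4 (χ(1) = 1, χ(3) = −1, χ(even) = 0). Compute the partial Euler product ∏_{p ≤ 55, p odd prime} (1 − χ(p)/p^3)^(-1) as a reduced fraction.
∏ = 825131832927904152751703886265311831503045/851571808026684219819301170519057245405184

The odd primes p ≤ 55 are [3, 5, 7, 11, 13, 17, 19, 23, 29, 31, 37, 41, 43, 47, 53]. For each, χ(p) = 1 if p ≡ 1 mod 4, χ(p) = −1 if p ≡ 3 mod 4. Taking (1 − χ(p)/p^3)^(-1) = p^3/(p^3 − χ(p)): (1 − (-1)/3^3)^(-1) · (1 − (1)/5^3)^(-1) · (1 − (-1)/7^3)^(-1) · (1 − (-1)/11^3)^(-1) · (1 − (1)/13^3)^(-1) · (1 − (1)/17^3)^(-1) · (1 − (-1)/19^3)^(-1) · (1 − (-1)/23^3)^(-1) · (1 − (1)/29^3)^(-1) · (1 − (-1)/31^3)^(-1) · (1 − (1)/37^3)^(-1) · (1 − (1)/41^3)^(-1) · (1 − (-1)/43^3)^(-1) · (1 − (-1)/47^3)^(-1) · (1 − (1)/53^3)^(-1) = 825131832927904152751703886265311831503045/851571808026684219819301170519057245405184.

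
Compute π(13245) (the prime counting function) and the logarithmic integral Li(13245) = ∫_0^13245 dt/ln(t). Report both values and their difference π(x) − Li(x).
π(13245) = 1574;  Li(13245) ≈ 1592.95;  π(x) − Li(x) ≈ -18.95.

Direct count of primes ≤ 13245 gives π(13245) = 1574. Numerical evaluation of the logarithmic integral gives Li(13245) ≈ 1592.95. The difference π(x) − Li(x) ≈ -18.95 is typically negative for small/moderate x (Li(x) overestimates), though Littlewood's theorem shows this sign changes infinitely often.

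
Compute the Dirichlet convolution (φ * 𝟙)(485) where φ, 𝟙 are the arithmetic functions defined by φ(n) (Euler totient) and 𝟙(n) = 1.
(φ * 𝟙)(485) = 485

Divisors of 485: [1, 5, 97, 485]. For each d | 485:
  d = 1: φ(1) · 𝟙(485/1) = 1 · 1 = 1
  d = 5: φ(5) · 𝟙(485/5) = 4 · 1 = 4
  d = 97: φ(97) · 𝟙(485/97) = 96 · 1 = 96
  d = 485: φ(485) · 𝟙(485/485) = 384 · 1 = 384
Summing: (φ * 𝟙)(485) = 1 + 4 + 96 + 384 = 485.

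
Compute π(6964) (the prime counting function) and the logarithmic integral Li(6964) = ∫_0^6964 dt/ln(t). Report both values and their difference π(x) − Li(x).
π(6964) = 894;  Li(6964) ≈ 910.26;  π(x) − Li(x) ≈ -16.26.

Direct count of primes ≤ 6964 gives π(6964) = 894. Numerical evaluation of the logarithmic integral gives Li(6964) ≈ 910.26. The difference π(x) − Li(x) ≈ -16.26 is typically negative for small/moderate x (Li(x) overestimates), though Littlewood's theorem shows this sign changes infinitely often.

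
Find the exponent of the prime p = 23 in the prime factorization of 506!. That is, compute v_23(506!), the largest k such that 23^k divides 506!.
v_23(506!) = 22

Legendre's formula: v_p(n!) = Σ_{k ≥ 1} ⌊n / p^k⌋. For p = 23, n = 506, the terms are:
  ⌊506/23^1⌋ = ⌊506/23⌋ = 22
(the next term ⌊506/23^2⌋ = 0, terminating the sum). Summing: v_23(506!) = 22 = 22.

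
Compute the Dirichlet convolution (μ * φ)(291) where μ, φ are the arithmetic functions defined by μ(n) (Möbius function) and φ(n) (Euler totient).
(μ * φ)(291) = 95

Divisors of 291: [1, 3, 97, 291]. For each d | 291:
  d = 1: μ(1) · φ(291/1) = 1 · 192 = 192
  d = 3: μ(3) · φ(291/3) = -1 · 96 = -96
  d = 97: μ(97) · φ(291/97) = -1 · 2 = -2
  d = 291: μ(291) · φ(291/291) = 1 · 1 = 1
Summing: (μ * φ)(291) = 192 + -96 + -2 + 1 = 95.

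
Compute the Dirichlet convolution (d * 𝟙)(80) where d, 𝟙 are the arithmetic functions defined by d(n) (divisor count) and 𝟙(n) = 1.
(d * 𝟙)(80) = 45

Divisors of 80: [1, 2, 4, 5, 8, 10, 16, 20, 40, 80]. For each d | 80:
  d = 1: d(1) · 𝟙(80/1) = 1 · 1 = 1
  d = 2: d(2) · 𝟙(80/2) = 2 · 1 = 2
  d = 4: d(4) · 𝟙(80/4) = 3 · 1 = 3
  d = 5: d(5) · 𝟙(80/5) = 2 · 1 = 2
  d = 8: d(8) · 𝟙(80/8) = 4 · 1 = 4
  d = 10: d(10) · 𝟙(80/10) = 4 · 1 = 4
  d = 16: d(16) · 𝟙(80/16) = 5 · 1 = 5
  d = 20: d(20) · 𝟙(80/20) = 6 · 1 = 6
  d = 40: d(40) · 𝟙(80/40) = 8 · 1 = 8
  d = 80: d(80) · 𝟙(80/80) = 10 · 1 = 10
Summing: (d * 𝟙)(80) = 1 + 2 + 3 + 2 + 4 + 4 + 5 + 6 + 8 + 10 = 45.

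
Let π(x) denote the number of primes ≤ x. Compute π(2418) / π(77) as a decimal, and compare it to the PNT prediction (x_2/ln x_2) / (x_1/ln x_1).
π(2418)/π(77) = 359/21 ≈ 17.0952;  PNT prediction ≈ 17.5089.

π(77) = 21 and π(2418) = 359, so π(2418)/π(77) ≈ 17.0952. The PNT-predicted ratio is (2418/ln(2418)) / (77/ln(77)) ≈ 17.5089. The two agree to within a few percent, as expected.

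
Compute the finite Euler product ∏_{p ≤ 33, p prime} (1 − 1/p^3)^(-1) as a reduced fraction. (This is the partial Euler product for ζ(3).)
∏ = 209363023479599225665/174187638420315512832

The primes p ≤ 33 are [2, 3, 5, 7, 11, 13, 17, 19, 23, 29, 31]. For each prime, (1 − 1/p^3)^(-1) = p^3 / (p^3 − 1). The product is (1 − 1/2^3)^(-1), (1 − 1/3^3)^(-1), (1 − 1/5^3)^(-1), (1 − 1/7^3)^(-1), (1 − 1/11^3)^(-1), (1 − 1/13^3)^(-1), (1 − 1/17^3)^(-1), (1 − 1/19^3)^(-1), (1 − 1/23^3)^(-1), (1 − 1/29^3)^(-1), (1 − 1/31^3)^(-1) = ∏ p^3 / (p^3 − 1) = 209363023479599225665/174187638420315512832.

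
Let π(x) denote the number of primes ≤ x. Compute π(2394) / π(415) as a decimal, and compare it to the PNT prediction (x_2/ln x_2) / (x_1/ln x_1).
π(2394)/π(415) = 356/80 ≈ 4.4500;  PNT prediction ≈ 4.4694.

π(415) = 80 and π(2394) = 356, so π(2394)/π(415) ≈ 4.4500. The PNT-predicted ratio is (2394/ln(2394)) / (415/ln(415)) ≈ 4.4694. The two agree to within a few percent, as expected.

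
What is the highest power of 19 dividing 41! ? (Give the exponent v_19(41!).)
v_19(41!) = 2

Legendre's formula: v_p(n!) = Σ_{k ≥ 1} ⌊n / p^k⌋. For p = 19, n = 41, the terms are:
  ⌊41/19^1⌋ = ⌊41/19⌋ = 2
(the next term ⌊41/19^2⌋ = 0, terminating the sum). Summing: v_19(41!) = 2 = 2.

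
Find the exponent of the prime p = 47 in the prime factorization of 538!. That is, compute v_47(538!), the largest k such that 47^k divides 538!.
v_47(538!) = 11

Legendre's formula: v_p(n!) = Σ_{k ≥ 1} ⌊n / p^k⌋. For p = 47, n = 538, the terms are:
  ⌊538/47^1⌋ = ⌊538/47⌋ = 11
(the next term ⌊538/47^2⌋ = 0, terminating the sum). Summing: v_47(538!) = 11 = 11.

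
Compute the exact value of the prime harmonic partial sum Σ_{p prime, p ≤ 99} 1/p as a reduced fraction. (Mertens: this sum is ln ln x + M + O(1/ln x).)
Σ 1/p = 4156517583588203716343221884611037839/2305567963945518424753102147331756070

π(99) = 25, so the primes ≤ 99 are [2, 3, 5, 7, 11, 13, 17, 19, 23, 29, 31, 37, 41, 43, 47, 53, 59, 61, 67, 71, 73, 79, 83, 89, 97]. Summing 1/p over these primes: 4156517583588203716343221884611037839/2305567963945518424753102147331756070 ≈ 1.8028. Mertens estimate ln ln(99) + 0.2615 ≈ 1.7865.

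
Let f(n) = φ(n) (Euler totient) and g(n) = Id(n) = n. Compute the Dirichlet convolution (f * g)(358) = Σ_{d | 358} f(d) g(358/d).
(φ * Id)(358) = 1071

Divisors of 358: [1, 2, 179, 358]. For each d | 358:
  d = 1: φ(1) · Id(358/1) = 1 · 358 = 358
  d = 2: φ(2) · Id(358/2) = 1 · 179 = 179
  d = 179: φ(179) · Id(358/179) = 178 · 2 = 356
  d = 358: φ(358) · Id(358/358) = 178 · 1 = 178
Summing: (φ * Id)(358) = 358 + 179 + 356 + 178 = 1071.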